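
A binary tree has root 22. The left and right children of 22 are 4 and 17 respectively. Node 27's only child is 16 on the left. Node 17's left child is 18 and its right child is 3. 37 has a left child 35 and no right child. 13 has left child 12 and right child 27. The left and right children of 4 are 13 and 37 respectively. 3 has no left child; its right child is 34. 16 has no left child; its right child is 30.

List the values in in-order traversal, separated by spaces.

In-order visits the left subtree, then the node, then the right subtree.
At 22: go left to 4.
  At 4: go left to 13.
    At 13: go left to 12.
      12 is a leaf — visit 12.
    Visit 13.
    At 13: go right to 27.
      At 27: go left to 16.
        At 16: no left child.
        Visit 16.
        At 16: go right to 30.
          30 is a leaf — visit 30.
      Visit 27.
      At 27: no right child.
  Visit 4.
  At 4: go right to 37.
    At 37: go left to 35.
      35 is a leaf — visit 35.
    Visit 37.
    At 37: no right child.
Visit 22.
At 22: go right to 17.
  At 17: go left to 18.
    18 is a leaf — visit 18.
  Visit 17.
  At 17: go right to 3.
    At 3: no left child.
    Visit 3.
    At 3: go right to 34.
      34 is a leaf — visit 34.

12 13 16 30 27 4 35 37 22 18 17 3 34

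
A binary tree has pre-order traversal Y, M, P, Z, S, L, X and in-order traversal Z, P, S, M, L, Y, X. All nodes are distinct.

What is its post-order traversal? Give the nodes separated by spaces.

The first element of pre-order is the root; it splits in-order into left and right subtrees.
Root Y: left subtree has 5 nodes {Z, P, S, M, L}, right has 1 {X}.
  Root M: left subtree has 3 nodes {Z, P, S}, right has 1 {L}.
    Root P: left subtree has 1 node {Z}, right has 1 {S}.

Z S P L M X Y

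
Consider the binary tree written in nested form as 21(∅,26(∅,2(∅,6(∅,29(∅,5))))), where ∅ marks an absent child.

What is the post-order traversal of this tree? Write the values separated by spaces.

Post-order visits the left subtree, then the right subtree, then the node.
At 21: no left child.
At 21: go right to 26.
  At 26: no left child.
  At 26: go right to 2.
    At 2: no left child.
    At 2: go right to 6.
      At 6: no left child.
      At 6: go right to 29.
        At 29: no left child.
        At 29: go right to 5.
          5 is a leaf — visit 5.
        Visit 29.
      Visit 6.
    Visit 2.
  Visit 26.
Visit 21.

5 29 6 2 26 21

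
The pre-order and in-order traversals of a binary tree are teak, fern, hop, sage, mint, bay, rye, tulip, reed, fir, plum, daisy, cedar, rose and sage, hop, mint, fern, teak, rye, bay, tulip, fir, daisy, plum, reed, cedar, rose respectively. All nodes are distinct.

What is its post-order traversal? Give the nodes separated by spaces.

sage mint hop fern rye daisy plum fir rose cedar reed tulip bay teak

The first element of pre-order is the root; it splits in-order into left and right subtrees.
Root teak: left subtree has 4 nodes {sage, hop, mint, fern}, right has 9 {rye, bay, tulip, fir, daisy, plum, reed, cedar, rose}.
  Root fern: left subtree has 3 nodes {sage, hop, mint}, right has 0 { }.
    Root hop: left subtree has 1 node {sage}, right has 1 {mint}.
  Root bay: left subtree has 1 node {rye}, right has 7 {tulip, fir, daisy, plum, reed, cedar, rose}.
    Root tulip: left subtree has 0 nodes { }, right has 6 {fir, daisy, plum, reed, cedar, rose}.
      Root reed: left subtree has 3 nodes {fir, daisy, plum}, right has 2 {cedar, rose}.
        Root fir: left subtree has 0 nodes { }, right has 2 {daisy, plum}.
          Root plum: left subtree has 1 node {daisy}, right has 0 { }.
        Root cedar: left subtree has 0 nodes { }, right has 1 {rose}.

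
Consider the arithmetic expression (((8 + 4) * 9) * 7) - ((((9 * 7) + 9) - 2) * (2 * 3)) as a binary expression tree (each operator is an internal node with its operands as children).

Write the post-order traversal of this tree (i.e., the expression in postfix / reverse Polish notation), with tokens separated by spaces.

Post-order on an expression tree gives postfix notation: for each operator, emit left operand, right operand, then the operator.

8 4 + 9 * 7 * 9 7 * 9 + 2 - 2 3 * * -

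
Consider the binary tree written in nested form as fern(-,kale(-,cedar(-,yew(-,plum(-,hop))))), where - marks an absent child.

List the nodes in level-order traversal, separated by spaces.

fern kale cedar yew plum hop

Level-order visits nodes level by level from the root, left to right within each level.
Level 0: fern
Level 1: kale
Level 2: cedar
Level 3: yew
Level 4: plum
Level 5: hop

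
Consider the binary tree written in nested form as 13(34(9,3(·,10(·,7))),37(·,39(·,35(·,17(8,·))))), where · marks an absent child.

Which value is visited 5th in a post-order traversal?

34

Post-order visits the left subtree, then the right subtree, then the node.
At 13: go left to 34.
  At 34: go left to 9.
    9 is a leaf — visit 9.
  At 34: go right to 3.
    At 3: no left child.
    At 3: go right to 10.
      At 10: no left child.
      At 10: go right to 7.
        7 is a leaf — visit 7.
      Visit 10.
    Visit 3.
  Visit 34.
At 13: go right to 37.
  At 37: no left child.
  At 37: go right to 39.
    At 39: no left child.
    At 39: go right to 35.
      At 35: no left child.
      At 35: go right to 17.
        At 17: go left to 8.
          8 is a leaf — visit 8.
        At 17: no right child.
        Visit 17.
      Visit 35.
    Visit 39.
  Visit 37.
Visit 13.
Full post-order sequence: 9, 7, 10, 3, 34, 8, 17, 35, 39, 37, 13.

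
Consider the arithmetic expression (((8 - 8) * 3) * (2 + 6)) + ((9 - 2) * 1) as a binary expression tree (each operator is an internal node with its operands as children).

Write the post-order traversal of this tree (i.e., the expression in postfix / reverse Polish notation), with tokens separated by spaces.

Post-order on an expression tree gives postfix notation: for each operator, emit left operand, right operand, then the operator.

8 8 - 3 * 2 6 + * 9 2 - 1 * +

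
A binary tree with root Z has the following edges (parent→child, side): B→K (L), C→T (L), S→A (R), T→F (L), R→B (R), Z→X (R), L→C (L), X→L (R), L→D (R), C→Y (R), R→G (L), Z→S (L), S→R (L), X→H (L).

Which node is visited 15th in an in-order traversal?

D

In-order visits the left subtree, then the node, then the right subtree.
At Z: go left to S.
  At S: go left to R.
    At R: go left to G.
      G is a leaf — visit G.
    Visit R.
    At R: go right to B.
      At B: go left to K.
        K is a leaf — visit K.
      Visit B.
      At B: no right child.
  Visit S.
  At S: go right to A.
    A is a leaf — visit A.
Visit Z.
At Z: go right to X.
  At X: go left to H.
    H is a leaf — visit H.
  Visit X.
  At X: go right to L.
    At L: go left to C.
      At C: go left to T.
        At T: go left to F.
          F is a leaf — visit F.
        Visit T.
        At T: no right child.
      Visit C.
      At C: go right to Y.
        Y is a leaf — visit Y.
    Visit L.
    At L: go right to D.
      D is a leaf — visit D.
Full in-order sequence: G, R, K, B, S, A, Z, H, X, F, T, C, Y, L, D.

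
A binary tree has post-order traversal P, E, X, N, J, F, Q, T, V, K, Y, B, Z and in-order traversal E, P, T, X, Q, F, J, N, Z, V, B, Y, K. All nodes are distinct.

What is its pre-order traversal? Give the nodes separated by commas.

The last element of post-order is the root; it splits in-order into left and right subtrees.
Root Z: left subtree has 8 nodes {E, P, T, X, Q, F, J, N}, right has 4 {V, B, Y, K}.
  Root T: left subtree has 2 nodes {E, P}, right has 5 {X, Q, F, J, N}.
    Root E: left subtree has 0 nodes { }, right has 1 {P}.
    Root Q: left subtree has 1 node {X}, right has 3 {F, J, N}.
      Root F: left subtree has 0 nodes { }, right has 2 {J, N}.
        Root J: left subtree has 0 nodes { }, right has 1 {N}.
  Root B: left subtree has 1 node {V}, right has 2 {Y, K}.
    Root Y: left subtree has 0 nodes { }, right has 1 {K}.

Z, T, E, P, Q, X, F, J, N, B, V, Y, K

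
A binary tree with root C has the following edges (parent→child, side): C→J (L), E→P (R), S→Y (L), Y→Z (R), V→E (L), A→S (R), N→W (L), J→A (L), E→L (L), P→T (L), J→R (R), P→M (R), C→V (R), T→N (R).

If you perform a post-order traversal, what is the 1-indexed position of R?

Post-order visits the left subtree, then the right subtree, then the node.
At C: go left to J.
  At J: go left to A.
    At A: no left child.
    At A: go right to S.
      At S: go left to Y.
        At Y: no left child.
        At Y: go right to Z.
          Z is a leaf — visit Z.
        Visit Y.
      At S: no right child.
      Visit S.
    Visit A.
  At J: go right to R.
    R is a leaf — visit R.
  Visit J.
At C: go right to V.
  At V: go left to E.
    At E: go left to L.
      L is a leaf — visit L.
    At E: go right to P.
      At P: go left to T.
        At T: no left child.
        At T: go right to N.
          At N: go left to W.
            W is a leaf — visit W.
          At N: no right child.
          Visit N.
        Visit T.
      At P: go right to M.
        M is a leaf — visit M.
      Visit P.
    Visit E.
  At V: no right child.
  Visit V.
Visit C.
Full post-order sequence: Z, Y, S, A, R, J, L, W, N, T, M, P, E, V, C.

5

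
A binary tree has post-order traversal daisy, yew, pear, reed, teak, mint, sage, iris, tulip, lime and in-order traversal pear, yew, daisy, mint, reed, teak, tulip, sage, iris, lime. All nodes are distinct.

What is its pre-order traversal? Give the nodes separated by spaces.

The last element of post-order is the root; it splits in-order into left and right subtrees.
Root lime: left subtree has 9 nodes {pear, yew, daisy, mint, reed, teak, tulip, sage, iris}, right has 0 { }.
  Root tulip: left subtree has 6 nodes {pear, yew, daisy, mint, reed, teak}, right has 2 {sage, iris}.
    Root mint: left subtree has 3 nodes {pear, yew, daisy}, right has 2 {reed, teak}.
      Root pear: left subtree has 0 nodes { }, right has 2 {yew, daisy}.
        Root yew: left subtree has 0 nodes { }, right has 1 {daisy}.
      Root teak: left subtree has 1 node {reed}, right has 0 { }.
    Root iris: left subtree has 1 node {sage}, right has 0 { }.

lime tulip mint pear yew daisy teak reed iris sage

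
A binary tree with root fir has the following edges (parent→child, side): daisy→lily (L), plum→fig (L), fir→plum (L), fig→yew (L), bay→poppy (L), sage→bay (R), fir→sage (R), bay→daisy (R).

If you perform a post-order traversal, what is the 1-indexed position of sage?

Post-order visits the left subtree, then the right subtree, then the node.
At fir: go left to plum.
  At plum: go left to fig.
    At fig: go left to yew.
      yew is a leaf — visit yew.
    At fig: no right child.
    Visit fig.
  At plum: no right child.
  Visit plum.
At fir: go right to sage.
  At sage: no left child.
  At sage: go right to bay.
    At bay: go left to poppy.
      poppy is a leaf — visit poppy.
    At bay: go right to daisy.
      At daisy: go left to lily.
        lily is a leaf — visit lily.
      At daisy: no right child.
      Visit daisy.
    Visit bay.
  Visit sage.
Visit fir.
Full post-order sequence: yew, fig, plum, poppy, lily, daisy, bay, sage, fir.

8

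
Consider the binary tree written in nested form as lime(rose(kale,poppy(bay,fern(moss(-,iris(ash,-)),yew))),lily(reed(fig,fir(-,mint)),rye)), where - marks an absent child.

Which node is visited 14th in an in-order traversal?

In-order visits the left subtree, then the node, then the right subtree.
At lime: go left to rose.
  At rose: go left to kale.
    kale is a leaf — visit kale.
  Visit rose.
  At rose: go right to poppy.
    At poppy: go left to bay.
      bay is a leaf — visit bay.
    Visit poppy.
    At poppy: go right to fern.
      At fern: go left to moss.
        At moss: no left child.
        Visit moss.
        At moss: go right to iris.
          At iris: go left to ash.
            ash is a leaf — visit ash.
          Visit iris.
          At iris: no right child.
      Visit fern.
      At fern: go right to yew.
        yew is a leaf — visit yew.
Visit lime.
At lime: go right to lily.
  At lily: go left to reed.
    At reed: go left to fig.
      fig is a leaf — visit fig.
    Visit reed.
    At reed: go right to fir.
      At fir: no left child.
      Visit fir.
      At fir: go right to mint.
        mint is a leaf — visit mint.
  Visit lily.
  At lily: go right to rye.
    rye is a leaf — visit rye.
Full in-order sequence: kale, rose, bay, poppy, moss, ash, iris, fern, yew, lime, fig, reed, fir, mint, lily, rye.

mint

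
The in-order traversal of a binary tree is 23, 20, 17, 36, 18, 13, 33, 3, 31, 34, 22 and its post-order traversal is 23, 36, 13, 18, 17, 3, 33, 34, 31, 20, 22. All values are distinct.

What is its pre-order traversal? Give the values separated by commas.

22, 20, 23, 31, 33, 17, 18, 36, 13, 3, 34

The last element of post-order is the root; it splits in-order into left and right subtrees.
Root 22: left subtree has 10 nodes {23, 20, 17, 36, 18, 13, 33, 3, 31, 34}, right has 0 { }.
  Root 20: left subtree has 1 node {23}, right has 8 {17, 36, 18, 13, 33, 3, 31, 34}.
    Root 31: left subtree has 6 nodes {17, 36, 18, 13, 33, 3}, right has 1 {34}.
      Root 33: left subtree has 4 nodes {17, 36, 18, 13}, right has 1 {3}.
        Root 17: left subtree has 0 nodes { }, right has 3 {36, 18, 13}.
          Root 18: left subtree has 1 node {36}, right has 1 {13}.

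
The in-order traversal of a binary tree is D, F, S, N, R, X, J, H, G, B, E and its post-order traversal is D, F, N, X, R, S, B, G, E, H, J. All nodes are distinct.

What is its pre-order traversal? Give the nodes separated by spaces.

J S F D R N X H E G B

The last element of post-order is the root; it splits in-order into left and right subtrees.
Root J: left subtree has 6 nodes {D, F, S, N, R, X}, right has 4 {H, G, B, E}.
  Root S: left subtree has 2 nodes {D, F}, right has 3 {N, R, X}.
    Root F: left subtree has 1 node {D}, right has 0 { }.
    Root R: left subtree has 1 node {N}, right has 1 {X}.
  Root H: left subtree has 0 nodes { }, right has 3 {G, B, E}.
    Root E: left subtree has 2 nodes {G, B}, right has 0 { }.
      Root G: left subtree has 0 nodes { }, right has 1 {B}.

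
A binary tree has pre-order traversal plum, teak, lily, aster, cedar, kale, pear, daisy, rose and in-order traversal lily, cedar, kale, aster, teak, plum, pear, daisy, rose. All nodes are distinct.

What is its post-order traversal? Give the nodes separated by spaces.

The first element of pre-order is the root; it splits in-order into left and right subtrees.
Root plum: left subtree has 5 nodes {lily, cedar, kale, aster, teak}, right has 3 {pear, daisy, rose}.
  Root teak: left subtree has 4 nodes {lily, cedar, kale, aster}, right has 0 { }.
    Root lily: left subtree has 0 nodes { }, right has 3 {cedar, kale, aster}.
      Root aster: left subtree has 2 nodes {cedar, kale}, right has 0 { }.
        Root cedar: left subtree has 0 nodes { }, right has 1 {kale}.
  Root pear: left subtree has 0 nodes { }, right has 2 {daisy, rose}.
    Root daisy: left subtree has 0 nodes { }, right has 1 {rose}.

kale cedar aster lily teak rose daisy pear plum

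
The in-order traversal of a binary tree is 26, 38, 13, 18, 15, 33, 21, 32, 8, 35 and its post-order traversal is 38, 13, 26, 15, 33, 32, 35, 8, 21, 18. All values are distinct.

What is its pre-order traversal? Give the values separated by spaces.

18 26 13 38 21 33 15 8 32 35

The last element of post-order is the root; it splits in-order into left and right subtrees.
Root 18: left subtree has 3 nodes {26, 38, 13}, right has 6 {15, 33, 21, 32, 8, 35}.
  Root 26: left subtree has 0 nodes { }, right has 2 {38, 13}.
    Root 13: left subtree has 1 node {38}, right has 0 { }.
  Root 21: left subtree has 2 nodes {15, 33}, right has 3 {32, 8, 35}.
    Root 33: left subtree has 1 node {15}, right has 0 { }.
    Root 8: left subtree has 1 node {32}, right has 1 {35}.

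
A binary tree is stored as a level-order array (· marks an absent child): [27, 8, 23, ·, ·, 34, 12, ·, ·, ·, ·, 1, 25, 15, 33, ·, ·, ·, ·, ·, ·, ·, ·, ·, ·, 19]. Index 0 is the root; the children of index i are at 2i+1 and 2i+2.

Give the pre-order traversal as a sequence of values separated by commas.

Pre-order visits the node, then its left subtree, then its right subtree.
Visit 27.
At 27: go left to 8.
  8 is a leaf — visit 8.
At 27: go right to 23.
  Visit 23.
  At 23: go left to 34.
    Visit 34.
    At 34: go left to 1.
      1 is a leaf — visit 1.
    At 34: go right to 25.
      Visit 25.
      At 25: go left to 19.
        19 is a leaf — visit 19.
      At 25: no right child.
  At 23: go right to 12.
    Visit 12.
    At 12: go left to 15.
      15 is a leaf — visit 15.
    At 12: go right to 33.
      33 is a leaf — visit 33.

27, 8, 23, 34, 1, 25, 19, 12, 15, 33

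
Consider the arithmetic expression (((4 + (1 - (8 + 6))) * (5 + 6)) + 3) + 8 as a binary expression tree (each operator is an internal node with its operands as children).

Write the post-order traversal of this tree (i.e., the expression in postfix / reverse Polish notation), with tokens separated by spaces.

Post-order on an expression tree gives postfix notation: for each operator, emit left operand, right operand, then the operator.

4 1 8 6 + - + 5 6 + * 3 + 8 +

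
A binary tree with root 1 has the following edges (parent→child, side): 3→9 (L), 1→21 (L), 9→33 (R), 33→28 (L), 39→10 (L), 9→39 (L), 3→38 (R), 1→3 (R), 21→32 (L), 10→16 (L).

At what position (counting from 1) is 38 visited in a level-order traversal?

6

Level-order visits nodes level by level from the root, left to right within each level.
Level 0: 1
Level 1: 21, 3
Level 2: 32, 9, 38
Level 3: 39, 33
Level 4: 10, 28
Level 5: 16
Full level-order sequence: 1, 21, 3, 32, 9, 38, 39, 33, 10, 28, 16.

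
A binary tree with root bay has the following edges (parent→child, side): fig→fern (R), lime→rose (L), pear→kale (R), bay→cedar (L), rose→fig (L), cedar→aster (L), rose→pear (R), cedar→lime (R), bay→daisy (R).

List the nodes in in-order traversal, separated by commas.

In-order visits the left subtree, then the node, then the right subtree.
At bay: go left to cedar.
  At cedar: go left to aster.
    aster is a leaf — visit aster.
  Visit cedar.
  At cedar: go right to lime.
    At lime: go left to rose.
      At rose: go left to fig.
        At fig: no left child.
        Visit fig.
        At fig: go right to fern.
          fern is a leaf — visit fern.
      Visit rose.
      At rose: go right to pear.
        At pear: no left child.
        Visit pear.
        At pear: go right to kale.
          kale is a leaf — visit kale.
    Visit lime.
    At lime: no right child.
Visit bay.
At bay: go right to daisy.
  daisy is a leaf — visit daisy.

aster, cedar, fig, fern, rose, pear, kale, lime, bay, daisy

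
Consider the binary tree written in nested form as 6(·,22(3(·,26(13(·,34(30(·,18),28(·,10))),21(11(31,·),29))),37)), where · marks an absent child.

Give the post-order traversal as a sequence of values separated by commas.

18, 30, 10, 28, 34, 13, 31, 11, 29, 21, 26, 3, 37, 22, 6

Post-order visits the left subtree, then the right subtree, then the node.
At 6: no left child.
At 6: go right to 22.
  At 22: go left to 3.
    At 3: no left child.
    At 3: go right to 26.
      At 26: go left to 13.
        At 13: no left child.
        At 13: go right to 34.
          At 34: go left to 30.
            At 30: no left child.
            At 30: go right to 18.
              18 is a leaf — visit 18.
            Visit 30.
          At 34: go right to 28.
            At 28: no left child.
            At 28: go right to 10.
              10 is a leaf — visit 10.
            Visit 28.
          Visit 34.
        Visit 13.
      At 26: go right to 21.
        At 21: go left to 11.
          At 11: go left to 31.
            31 is a leaf — visit 31.
          At 11: no right child.
          Visit 11.
        At 21: go right to 29.
          29 is a leaf — visit 29.
        Visit 21.
      Visit 26.
    Visit 3.
  At 22: go right to 37.
    37 is a leaf — visit 37.
  Visit 22.
Visit 6.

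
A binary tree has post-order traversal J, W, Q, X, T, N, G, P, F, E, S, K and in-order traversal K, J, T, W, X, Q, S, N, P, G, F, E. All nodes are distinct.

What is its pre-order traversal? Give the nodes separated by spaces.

The last element of post-order is the root; it splits in-order into left and right subtrees.
Root K: left subtree has 0 nodes { }, right has 11 {J, T, W, X, Q, S, N, P, G, F, E}.
  Root S: left subtree has 5 nodes {J, T, W, X, Q}, right has 5 {N, P, G, F, E}.
    Root T: left subtree has 1 node {J}, right has 3 {W, X, Q}.
      Root X: left subtree has 1 node {W}, right has 1 {Q}.
    Root E: left subtree has 4 nodes {N, P, G, F}, right has 0 { }.
      Root F: left subtree has 3 nodes {N, P, G}, right has 0 { }.
        Root P: left subtree has 1 node {N}, right has 1 {G}.

K S T J X W Q E F P N G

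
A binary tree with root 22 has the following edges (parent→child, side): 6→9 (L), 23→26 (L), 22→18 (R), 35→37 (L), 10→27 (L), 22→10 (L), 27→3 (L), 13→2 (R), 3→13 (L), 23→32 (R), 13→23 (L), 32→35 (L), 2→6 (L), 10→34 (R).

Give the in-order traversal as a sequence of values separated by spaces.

26 23 37 35 32 13 9 6 2 3 27 10 34 22 18

In-order visits the left subtree, then the node, then the right subtree.
At 22: go left to 10.
  At 10: go left to 27.
    At 27: go left to 3.
      At 3: go left to 13.
        At 13: go left to 23.
          At 23: go left to 26.
            26 is a leaf — visit 26.
          Visit 23.
          At 23: go right to 32.
            At 32: go left to 35.
              At 35: go left to 37.
                37 is a leaf — visit 37.
              Visit 35.
              At 35: no right child.
            Visit 32.
            At 32: no right child.
        Visit 13.
        At 13: go right to 2.
          At 2: go left to 6.
            At 6: go left to 9.
              9 is a leaf — visit 9.
            Visit 6.
            At 6: no right child.
          Visit 2.
          At 2: no right child.
      Visit 3.
      At 3: no right child.
    Visit 27.
    At 27: no right child.
  Visit 10.
  At 10: go right to 34.
    34 is a leaf — visit 34.
Visit 22.
At 22: go right to 18.
  18 is a leaf — visit 18.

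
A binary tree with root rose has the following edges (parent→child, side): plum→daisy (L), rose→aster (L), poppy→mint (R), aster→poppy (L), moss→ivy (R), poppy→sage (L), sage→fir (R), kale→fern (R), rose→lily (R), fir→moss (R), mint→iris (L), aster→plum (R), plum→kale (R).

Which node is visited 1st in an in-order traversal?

sage

In-order visits the left subtree, then the node, then the right subtree.
At rose: go left to aster.
  At aster: go left to poppy.
    At poppy: go left to sage.
      At sage: no left child.
      Visit sage.
      At sage: go right to fir.
        At fir: no left child.
        Visit fir.
        At fir: go right to moss.
          At moss: no left child.
          Visit moss.
          At moss: go right to ivy.
            ivy is a leaf — visit ivy.
    Visit poppy.
    At poppy: go right to mint.
      At mint: go left to iris.
        iris is a leaf — visit iris.
      Visit mint.
      At mint: no right child.
  Visit aster.
  At aster: go right to plum.
    At plum: go left to daisy.
      daisy is a leaf — visit daisy.
    Visit plum.
    At plum: go right to kale.
      At kale: no left child.
      Visit kale.
      At kale: go right to fern.
        fern is a leaf — visit fern.
Visit rose.
At rose: go right to lily.
  lily is a leaf — visit lily.
Full in-order sequence: sage, fir, moss, ivy, poppy, iris, mint, aster, daisy, plum, kale, fern, rose, lily.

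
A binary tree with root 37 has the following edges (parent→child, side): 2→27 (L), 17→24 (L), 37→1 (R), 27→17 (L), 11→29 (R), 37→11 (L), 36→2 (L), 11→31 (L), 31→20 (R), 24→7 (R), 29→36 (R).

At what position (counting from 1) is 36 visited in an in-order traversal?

In-order visits the left subtree, then the node, then the right subtree.
At 37: go left to 11.
  At 11: go left to 31.
    At 31: no left child.
    Visit 31.
    At 31: go right to 20.
      20 is a leaf — visit 20.
  Visit 11.
  At 11: go right to 29.
    At 29: no left child.
    Visit 29.
    At 29: go right to 36.
      At 36: go left to 2.
        At 2: go left to 27.
          At 27: go left to 17.
            At 17: go left to 24.
              At 24: no left child.
              Visit 24.
              At 24: go right to 7.
                7 is a leaf — visit 7.
            Visit 17.
            At 17: no right child.
          Visit 27.
          At 27: no right child.
        Visit 2.
        At 2: no right child.
      Visit 36.
      At 36: no right child.
Visit 37.
At 37: go right to 1.
  1 is a leaf — visit 1.
Full in-order sequence: 31, 20, 11, 29, 24, 7, 17, 27, 2, 36, 37, 1.

10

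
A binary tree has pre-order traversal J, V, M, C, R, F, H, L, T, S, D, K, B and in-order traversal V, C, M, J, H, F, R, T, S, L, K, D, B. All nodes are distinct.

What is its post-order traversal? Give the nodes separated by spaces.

The first element of pre-order is the root; it splits in-order into left and right subtrees.
Root J: left subtree has 3 nodes {V, C, M}, right has 9 {H, F, R, T, S, L, K, D, B}.
  Root V: left subtree has 0 nodes { }, right has 2 {C, M}.
    Root M: left subtree has 1 node {C}, right has 0 { }.
  Root R: left subtree has 2 nodes {H, F}, right has 6 {T, S, L, K, D, B}.
    Root F: left subtree has 1 node {H}, right has 0 { }.
    Root L: left subtree has 2 nodes {T, S}, right has 3 {K, D, B}.
      Root T: left subtree has 0 nodes { }, right has 1 {S}.
      Root D: left subtree has 1 node {K}, right has 1 {B}.

C M V H F S T K B D L R J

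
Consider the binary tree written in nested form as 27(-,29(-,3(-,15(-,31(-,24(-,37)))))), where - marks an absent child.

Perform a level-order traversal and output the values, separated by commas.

Level-order visits nodes level by level from the root, left to right within each level.
Level 0: 27
Level 1: 29
Level 2: 3
Level 3: 15
Level 4: 31
Level 5: 24
Level 6: 37

27, 29, 3, 15, 31, 24, 37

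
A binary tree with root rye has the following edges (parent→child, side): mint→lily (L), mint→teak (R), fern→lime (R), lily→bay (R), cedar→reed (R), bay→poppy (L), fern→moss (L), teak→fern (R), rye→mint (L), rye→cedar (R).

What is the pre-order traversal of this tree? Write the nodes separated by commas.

Pre-order visits the node, then its left subtree, then its right subtree.
Visit rye.
At rye: go left to mint.
  Visit mint.
  At mint: go left to lily.
    Visit lily.
    At lily: no left child.
    At lily: go right to bay.
      Visit bay.
      At bay: go left to poppy.
        poppy is a leaf — visit poppy.
      At bay: no right child.
  At mint: go right to teak.
    Visit teak.
    At teak: no left child.
    At teak: go right to fern.
      Visit fern.
      At fern: go left to moss.
        moss is a leaf — visit moss.
      At fern: go right to lime.
        lime is a leaf — visit lime.
At rye: go right to cedar.
  Visit cedar.
  At cedar: no left child.
  At cedar: go right to reed.
    reed is a leaf — visit reed.

rye, mint, lily, bay, poppy, teak, fern, moss, lime, cedar, reed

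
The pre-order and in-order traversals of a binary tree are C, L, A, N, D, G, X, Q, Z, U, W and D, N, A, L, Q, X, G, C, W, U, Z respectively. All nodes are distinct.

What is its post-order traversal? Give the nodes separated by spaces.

The first element of pre-order is the root; it splits in-order into left and right subtrees.
Root C: left subtree has 7 nodes {D, N, A, L, Q, X, G}, right has 3 {W, U, Z}.
  Root L: left subtree has 3 nodes {D, N, A}, right has 3 {Q, X, G}.
    Root A: left subtree has 2 nodes {D, N}, right has 0 { }.
      Root N: left subtree has 1 node {D}, right has 0 { }.
    Root G: left subtree has 2 nodes {Q, X}, right has 0 { }.
      Root X: left subtree has 1 node {Q}, right has 0 { }.
  Root Z: left subtree has 2 nodes {W, U}, right has 0 { }.
    Root U: left subtree has 1 node {W}, right has 0 { }.

D N A Q X G L W U Z C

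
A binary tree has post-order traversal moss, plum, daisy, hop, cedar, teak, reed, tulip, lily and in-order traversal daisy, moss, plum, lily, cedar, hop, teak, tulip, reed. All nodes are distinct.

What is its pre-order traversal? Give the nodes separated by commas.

The last element of post-order is the root; it splits in-order into left and right subtrees.
Root lily: left subtree has 3 nodes {daisy, moss, plum}, right has 5 {cedar, hop, teak, tulip, reed}.
  Root daisy: left subtree has 0 nodes { }, right has 2 {moss, plum}.
    Root plum: left subtree has 1 node {moss}, right has 0 { }.
  Root tulip: left subtree has 3 nodes {cedar, hop, teak}, right has 1 {reed}.
    Root teak: left subtree has 2 nodes {cedar, hop}, right has 0 { }.
      Root cedar: left subtree has 0 nodes { }, right has 1 {hop}.

lily, daisy, plum, moss, tulip, teak, cedar, hop, reed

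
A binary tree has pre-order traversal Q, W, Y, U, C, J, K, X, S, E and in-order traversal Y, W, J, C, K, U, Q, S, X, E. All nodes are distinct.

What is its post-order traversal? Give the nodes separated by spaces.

The first element of pre-order is the root; it splits in-order into left and right subtrees.
Root Q: left subtree has 6 nodes {Y, W, J, C, K, U}, right has 3 {S, X, E}.
  Root W: left subtree has 1 node {Y}, right has 4 {J, C, K, U}.
    Root U: left subtree has 3 nodes {J, C, K}, right has 0 { }.
      Root C: left subtree has 1 node {J}, right has 1 {K}.
  Root X: left subtree has 1 node {S}, right has 1 {E}.

Y J K C U W S E X Q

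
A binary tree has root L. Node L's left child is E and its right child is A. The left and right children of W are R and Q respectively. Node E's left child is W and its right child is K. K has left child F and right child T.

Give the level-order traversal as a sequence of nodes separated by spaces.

Level-order visits nodes level by level from the root, left to right within each level.
Level 0: L
Level 1: E, A
Level 2: W, K
Level 3: R, Q, F, T

L E A W K R Q F T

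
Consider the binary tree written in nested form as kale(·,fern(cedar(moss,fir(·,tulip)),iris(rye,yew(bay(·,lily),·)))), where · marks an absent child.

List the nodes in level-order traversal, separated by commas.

kale, fern, cedar, iris, moss, fir, rye, yew, tulip, bay, lily

Level-order visits nodes level by level from the root, left to right within each level.
Level 0: kale
Level 1: fern
Level 2: cedar, iris
Level 3: moss, fir, rye, yew
Level 4: tulip, bay
Level 5: lily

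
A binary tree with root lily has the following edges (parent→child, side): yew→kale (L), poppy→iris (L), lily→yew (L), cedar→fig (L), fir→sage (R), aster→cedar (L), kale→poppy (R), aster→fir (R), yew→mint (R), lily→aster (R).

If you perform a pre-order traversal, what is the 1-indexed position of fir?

Pre-order visits the node, then its left subtree, then its right subtree.
Visit lily.
At lily: go left to yew.
  Visit yew.
  At yew: go left to kale.
    Visit kale.
    At kale: no left child.
    At kale: go right to poppy.
      Visit poppy.
      At poppy: go left to iris.
        iris is a leaf — visit iris.
      At poppy: no right child.
  At yew: go right to mint.
    mint is a leaf — visit mint.
At lily: go right to aster.
  Visit aster.
  At aster: go left to cedar.
    Visit cedar.
    At cedar: go left to fig.
      fig is a leaf — visit fig.
    At cedar: no right child.
  At aster: go right to fir.
    Visit fir.
    At fir: no left child.
    At fir: go right to sage.
      sage is a leaf — visit sage.
Full pre-order sequence: lily, yew, kale, poppy, iris, mint, aster, cedar, fig, fir, sage.

10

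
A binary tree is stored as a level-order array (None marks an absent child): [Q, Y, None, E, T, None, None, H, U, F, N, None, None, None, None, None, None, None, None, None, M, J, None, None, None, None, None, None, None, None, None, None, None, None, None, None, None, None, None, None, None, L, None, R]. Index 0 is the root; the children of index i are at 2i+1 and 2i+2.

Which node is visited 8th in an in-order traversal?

T

In-order visits the left subtree, then the node, then the right subtree.
At Q: go left to Y.
  At Y: go left to E.
    At E: go left to H.
      H is a leaf — visit H.
    Visit E.
    At E: go right to U.
      U is a leaf — visit U.
  Visit Y.
  At Y: go right to T.
    At T: go left to F.
      At F: no left child.
      Visit F.
      At F: go right to M.
        At M: go left to L.
          L is a leaf — visit L.
        Visit M.
        At M: no right child.
    Visit T.
    At T: go right to N.
      At N: go left to J.
        At J: go left to R.
          R is a leaf — visit R.
        Visit J.
        At J: no right child.
      Visit N.
      At N: no right child.
Visit Q.
At Q: no right child.
Full in-order sequence: H, E, U, Y, F, L, M, T, R, J, N, Q.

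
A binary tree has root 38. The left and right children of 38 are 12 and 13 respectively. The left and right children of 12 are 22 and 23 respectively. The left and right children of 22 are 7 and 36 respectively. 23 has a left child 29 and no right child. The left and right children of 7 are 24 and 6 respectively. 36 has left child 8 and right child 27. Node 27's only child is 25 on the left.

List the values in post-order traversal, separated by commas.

24, 6, 7, 8, 25, 27, 36, 22, 29, 23, 12, 13, 38

Post-order visits the left subtree, then the right subtree, then the node.
At 38: go left to 12.
  At 12: go left to 22.
    At 22: go left to 7.
      At 7: go left to 24.
        24 is a leaf — visit 24.
      At 7: go right to 6.
        6 is a leaf — visit 6.
      Visit 7.
    At 22: go right to 36.
      At 36: go left to 8.
        8 is a leaf — visit 8.
      At 36: go right to 27.
        At 27: go left to 25.
          25 is a leaf — visit 25.
        At 27: no right child.
        Visit 27.
      Visit 36.
    Visit 22.
  At 12: go right to 23.
    At 23: go left to 29.
      29 is a leaf — visit 29.
    At 23: no right child.
    Visit 23.
  Visit 12.
At 38: go right to 13.
  13 is a leaf — visit 13.
Visit 38.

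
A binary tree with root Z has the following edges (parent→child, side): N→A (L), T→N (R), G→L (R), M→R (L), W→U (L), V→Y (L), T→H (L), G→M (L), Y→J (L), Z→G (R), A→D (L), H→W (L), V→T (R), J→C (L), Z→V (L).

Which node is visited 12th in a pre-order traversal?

D

Pre-order visits the node, then its left subtree, then its right subtree.
Visit Z.
At Z: go left to V.
  Visit V.
  At V: go left to Y.
    Visit Y.
    At Y: go left to J.
      Visit J.
      At J: go left to C.
        C is a leaf — visit C.
      At J: no right child.
    At Y: no right child.
  At V: go right to T.
    Visit T.
    At T: go left to H.
      Visit H.
      At H: go left to W.
        Visit W.
        At W: go left to U.
          U is a leaf — visit U.
        At W: no right child.
      At H: no right child.
    At T: go right to N.
      Visit N.
      At N: go left to A.
        Visit A.
        At A: go left to D.
          D is a leaf — visit D.
        At A: no right child.
      At N: no right child.
At Z: go right to G.
  Visit G.
  At G: go left to M.
    Visit M.
    At M: go left to R.
      R is a leaf — visit R.
    At M: no right child.
  At G: go right to L.
    L is a leaf — visit L.
Full pre-order sequence: Z, V, Y, J, C, T, H, W, U, N, A, D, G, M, R, L.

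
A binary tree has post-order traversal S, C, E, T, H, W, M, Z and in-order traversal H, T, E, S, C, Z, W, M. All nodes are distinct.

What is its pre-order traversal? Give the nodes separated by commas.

Z, H, T, E, C, S, M, W

The last element of post-order is the root; it splits in-order into left and right subtrees.
Root Z: left subtree has 5 nodes {H, T, E, S, C}, right has 2 {W, M}.
  Root H: left subtree has 0 nodes { }, right has 4 {T, E, S, C}.
    Root T: left subtree has 0 nodes { }, right has 3 {E, S, C}.
      Root E: left subtree has 0 nodes { }, right has 2 {S, C}.
        Root C: left subtree has 1 node {S}, right has 0 { }.
  Root M: left subtree has 1 node {W}, right has 0 { }.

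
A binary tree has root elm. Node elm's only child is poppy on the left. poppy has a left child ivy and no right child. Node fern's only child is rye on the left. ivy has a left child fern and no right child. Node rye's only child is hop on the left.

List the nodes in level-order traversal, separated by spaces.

Level-order visits nodes level by level from the root, left to right within each level.
Level 0: elm
Level 1: poppy
Level 2: ivy
Level 3: fern
Level 4: rye
Level 5: hop

elm poppy ivy fern rye hop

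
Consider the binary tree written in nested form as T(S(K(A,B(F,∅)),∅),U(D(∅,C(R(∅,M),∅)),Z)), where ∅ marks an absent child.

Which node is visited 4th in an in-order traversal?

B

In-order visits the left subtree, then the node, then the right subtree.
At T: go left to S.
  At S: go left to K.
    At K: go left to A.
      A is a leaf — visit A.
    Visit K.
    At K: go right to B.
      At B: go left to F.
        F is a leaf — visit F.
      Visit B.
      At B: no right child.
  Visit S.
  At S: no right child.
Visit T.
At T: go right to U.
  At U: go left to D.
    At D: no left child.
    Visit D.
    At D: go right to C.
      At C: go left to R.
        At R: no left child.
        Visit R.
        At R: go right to M.
          M is a leaf — visit M.
      Visit C.
      At C: no right child.
  Visit U.
  At U: go right to Z.
    Z is a leaf — visit Z.
Full in-order sequence: A, K, F, B, S, T, D, R, M, C, U, Z.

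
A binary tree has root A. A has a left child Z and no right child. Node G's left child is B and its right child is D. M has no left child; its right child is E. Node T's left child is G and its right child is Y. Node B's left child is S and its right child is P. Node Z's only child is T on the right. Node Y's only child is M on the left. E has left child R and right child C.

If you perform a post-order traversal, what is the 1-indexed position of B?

3

Post-order visits the left subtree, then the right subtree, then the node.
At A: go left to Z.
  At Z: no left child.
  At Z: go right to T.
    At T: go left to G.
      At G: go left to B.
        At B: go left to S.
          S is a leaf — visit S.
        At B: go right to P.
          P is a leaf — visit P.
        Visit B.
      At G: go right to D.
        D is a leaf — visit D.
      Visit G.
    At T: go right to Y.
      At Y: go left to M.
        At M: no left child.
        At M: go right to E.
          At E: go left to R.
            R is a leaf — visit R.
          At E: go right to C.
            C is a leaf — visit C.
          Visit E.
        Visit M.
      At Y: no right child.
      Visit Y.
    Visit T.
  Visit Z.
At A: no right child.
Visit A.
Full post-order sequence: S, P, B, D, G, R, C, E, M, Y, T, Z, A.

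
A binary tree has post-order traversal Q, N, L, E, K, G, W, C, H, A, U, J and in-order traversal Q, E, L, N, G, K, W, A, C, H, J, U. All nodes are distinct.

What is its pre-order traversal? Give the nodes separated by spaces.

J A W G E Q L N K H C U

The last element of post-order is the root; it splits in-order into left and right subtrees.
Root J: left subtree has 10 nodes {Q, E, L, N, G, K, W, A, C, H}, right has 1 {U}.
  Root A: left subtree has 7 nodes {Q, E, L, N, G, K, W}, right has 2 {C, H}.
    Root W: left subtree has 6 nodes {Q, E, L, N, G, K}, right has 0 { }.
      Root G: left subtree has 4 nodes {Q, E, L, N}, right has 1 {K}.
        Root E: left subtree has 1 node {Q}, right has 2 {L, N}.
          Root L: left subtree has 0 nodes { }, right has 1 {N}.
    Root H: left subtree has 1 node {C}, right has 0 { }.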